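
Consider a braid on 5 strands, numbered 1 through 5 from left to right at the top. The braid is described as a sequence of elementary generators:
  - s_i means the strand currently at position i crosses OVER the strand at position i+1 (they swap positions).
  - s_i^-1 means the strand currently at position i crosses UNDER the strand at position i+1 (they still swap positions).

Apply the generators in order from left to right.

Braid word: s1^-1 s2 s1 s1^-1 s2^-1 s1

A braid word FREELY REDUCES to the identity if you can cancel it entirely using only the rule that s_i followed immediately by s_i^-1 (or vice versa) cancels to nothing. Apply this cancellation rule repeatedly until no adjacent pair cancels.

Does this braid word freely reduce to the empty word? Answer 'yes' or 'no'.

Answer: yes

Derivation:
Gen 1 (s1^-1): push. Stack: [s1^-1]
Gen 2 (s2): push. Stack: [s1^-1 s2]
Gen 3 (s1): push. Stack: [s1^-1 s2 s1]
Gen 4 (s1^-1): cancels prior s1. Stack: [s1^-1 s2]
Gen 5 (s2^-1): cancels prior s2. Stack: [s1^-1]
Gen 6 (s1): cancels prior s1^-1. Stack: []
Reduced word: (empty)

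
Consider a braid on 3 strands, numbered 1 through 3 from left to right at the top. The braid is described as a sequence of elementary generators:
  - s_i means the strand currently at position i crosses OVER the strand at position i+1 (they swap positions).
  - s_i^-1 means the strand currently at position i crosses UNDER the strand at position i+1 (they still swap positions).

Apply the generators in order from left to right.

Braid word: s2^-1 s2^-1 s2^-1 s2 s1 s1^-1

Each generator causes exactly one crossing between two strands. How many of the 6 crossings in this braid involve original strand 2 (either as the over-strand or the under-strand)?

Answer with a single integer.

Answer: 6

Derivation:
Gen 1: crossing 2x3. Involves strand 2? yes. Count so far: 1
Gen 2: crossing 3x2. Involves strand 2? yes. Count so far: 2
Gen 3: crossing 2x3. Involves strand 2? yes. Count so far: 3
Gen 4: crossing 3x2. Involves strand 2? yes. Count so far: 4
Gen 5: crossing 1x2. Involves strand 2? yes. Count so far: 5
Gen 6: crossing 2x1. Involves strand 2? yes. Count so far: 6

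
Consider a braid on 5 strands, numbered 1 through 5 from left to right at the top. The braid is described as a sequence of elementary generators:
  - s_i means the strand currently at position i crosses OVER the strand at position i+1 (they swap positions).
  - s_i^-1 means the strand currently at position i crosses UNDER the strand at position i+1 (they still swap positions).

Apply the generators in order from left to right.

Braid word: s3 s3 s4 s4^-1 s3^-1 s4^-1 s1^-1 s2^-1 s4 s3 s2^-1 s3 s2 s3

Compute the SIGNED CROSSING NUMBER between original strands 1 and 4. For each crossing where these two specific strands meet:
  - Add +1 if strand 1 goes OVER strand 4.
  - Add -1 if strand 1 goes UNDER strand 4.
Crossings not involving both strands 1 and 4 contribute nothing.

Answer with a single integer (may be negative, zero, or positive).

Gen 1: crossing 3x4. Both 1&4? no. Sum: 0
Gen 2: crossing 4x3. Both 1&4? no. Sum: 0
Gen 3: crossing 4x5. Both 1&4? no. Sum: 0
Gen 4: crossing 5x4. Both 1&4? no. Sum: 0
Gen 5: crossing 3x4. Both 1&4? no. Sum: 0
Gen 6: crossing 3x5. Both 1&4? no. Sum: 0
Gen 7: crossing 1x2. Both 1&4? no. Sum: 0
Gen 8: 1 under 4. Both 1&4? yes. Contrib: -1. Sum: -1
Gen 9: crossing 5x3. Both 1&4? no. Sum: -1
Gen 10: crossing 1x3. Both 1&4? no. Sum: -1
Gen 11: crossing 4x3. Both 1&4? no. Sum: -1
Gen 12: 4 over 1. Both 1&4? yes. Contrib: -1. Sum: -2
Gen 13: crossing 3x1. Both 1&4? no. Sum: -2
Gen 14: crossing 3x4. Both 1&4? no. Sum: -2

Answer: -2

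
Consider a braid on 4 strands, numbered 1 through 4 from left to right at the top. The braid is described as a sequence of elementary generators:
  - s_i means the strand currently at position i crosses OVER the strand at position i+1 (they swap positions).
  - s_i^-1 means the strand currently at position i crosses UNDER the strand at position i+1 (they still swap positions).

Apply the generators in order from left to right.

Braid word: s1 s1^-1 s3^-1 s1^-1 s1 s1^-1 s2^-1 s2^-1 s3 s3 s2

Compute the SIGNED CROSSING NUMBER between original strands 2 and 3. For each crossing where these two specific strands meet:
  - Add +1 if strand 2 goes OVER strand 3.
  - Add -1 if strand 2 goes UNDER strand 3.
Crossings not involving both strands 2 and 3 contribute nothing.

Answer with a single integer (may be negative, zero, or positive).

Answer: 0

Derivation:
Gen 1: crossing 1x2. Both 2&3? no. Sum: 0
Gen 2: crossing 2x1. Both 2&3? no. Sum: 0
Gen 3: crossing 3x4. Both 2&3? no. Sum: 0
Gen 4: crossing 1x2. Both 2&3? no. Sum: 0
Gen 5: crossing 2x1. Both 2&3? no. Sum: 0
Gen 6: crossing 1x2. Both 2&3? no. Sum: 0
Gen 7: crossing 1x4. Both 2&3? no. Sum: 0
Gen 8: crossing 4x1. Both 2&3? no. Sum: 0
Gen 9: crossing 4x3. Both 2&3? no. Sum: 0
Gen 10: crossing 3x4. Both 2&3? no. Sum: 0
Gen 11: crossing 1x4. Both 2&3? no. Sum: 0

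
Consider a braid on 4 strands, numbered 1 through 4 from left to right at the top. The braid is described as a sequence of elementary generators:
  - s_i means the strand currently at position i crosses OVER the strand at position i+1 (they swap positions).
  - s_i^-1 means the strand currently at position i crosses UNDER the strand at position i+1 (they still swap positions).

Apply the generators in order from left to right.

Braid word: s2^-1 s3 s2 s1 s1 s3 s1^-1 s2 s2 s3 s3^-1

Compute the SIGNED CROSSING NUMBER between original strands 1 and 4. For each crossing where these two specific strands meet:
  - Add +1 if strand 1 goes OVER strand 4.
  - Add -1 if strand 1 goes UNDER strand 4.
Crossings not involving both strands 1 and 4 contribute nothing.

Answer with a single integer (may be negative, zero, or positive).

Answer: -1

Derivation:
Gen 1: crossing 2x3. Both 1&4? no. Sum: 0
Gen 2: crossing 2x4. Both 1&4? no. Sum: 0
Gen 3: crossing 3x4. Both 1&4? no. Sum: 0
Gen 4: 1 over 4. Both 1&4? yes. Contrib: +1. Sum: 1
Gen 5: 4 over 1. Both 1&4? yes. Contrib: -1. Sum: 0
Gen 6: crossing 3x2. Both 1&4? no. Sum: 0
Gen 7: 1 under 4. Both 1&4? yes. Contrib: -1. Sum: -1
Gen 8: crossing 1x2. Both 1&4? no. Sum: -1
Gen 9: crossing 2x1. Both 1&4? no. Sum: -1
Gen 10: crossing 2x3. Both 1&4? no. Sum: -1
Gen 11: crossing 3x2. Both 1&4? no. Sum: -1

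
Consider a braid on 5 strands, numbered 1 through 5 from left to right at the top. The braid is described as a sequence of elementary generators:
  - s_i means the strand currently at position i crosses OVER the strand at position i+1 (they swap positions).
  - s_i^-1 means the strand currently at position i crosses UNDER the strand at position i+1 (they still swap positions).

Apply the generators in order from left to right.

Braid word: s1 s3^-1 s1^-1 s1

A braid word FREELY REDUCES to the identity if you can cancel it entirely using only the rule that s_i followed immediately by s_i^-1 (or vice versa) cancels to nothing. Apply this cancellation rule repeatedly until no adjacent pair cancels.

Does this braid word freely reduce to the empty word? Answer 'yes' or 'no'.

Answer: no

Derivation:
Gen 1 (s1): push. Stack: [s1]
Gen 2 (s3^-1): push. Stack: [s1 s3^-1]
Gen 3 (s1^-1): push. Stack: [s1 s3^-1 s1^-1]
Gen 4 (s1): cancels prior s1^-1. Stack: [s1 s3^-1]
Reduced word: s1 s3^-1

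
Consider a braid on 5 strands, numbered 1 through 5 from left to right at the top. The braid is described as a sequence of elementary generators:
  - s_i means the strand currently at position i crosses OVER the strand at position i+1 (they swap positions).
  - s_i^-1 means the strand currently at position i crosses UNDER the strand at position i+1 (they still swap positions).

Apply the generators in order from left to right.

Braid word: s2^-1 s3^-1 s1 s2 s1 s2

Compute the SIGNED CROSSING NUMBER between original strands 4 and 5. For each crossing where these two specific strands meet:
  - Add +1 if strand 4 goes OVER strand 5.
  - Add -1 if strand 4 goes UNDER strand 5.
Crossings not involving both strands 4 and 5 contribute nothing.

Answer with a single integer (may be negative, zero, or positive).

Answer: 0

Derivation:
Gen 1: crossing 2x3. Both 4&5? no. Sum: 0
Gen 2: crossing 2x4. Both 4&5? no. Sum: 0
Gen 3: crossing 1x3. Both 4&5? no. Sum: 0
Gen 4: crossing 1x4. Both 4&5? no. Sum: 0
Gen 5: crossing 3x4. Both 4&5? no. Sum: 0
Gen 6: crossing 3x1. Both 4&5? no. Sum: 0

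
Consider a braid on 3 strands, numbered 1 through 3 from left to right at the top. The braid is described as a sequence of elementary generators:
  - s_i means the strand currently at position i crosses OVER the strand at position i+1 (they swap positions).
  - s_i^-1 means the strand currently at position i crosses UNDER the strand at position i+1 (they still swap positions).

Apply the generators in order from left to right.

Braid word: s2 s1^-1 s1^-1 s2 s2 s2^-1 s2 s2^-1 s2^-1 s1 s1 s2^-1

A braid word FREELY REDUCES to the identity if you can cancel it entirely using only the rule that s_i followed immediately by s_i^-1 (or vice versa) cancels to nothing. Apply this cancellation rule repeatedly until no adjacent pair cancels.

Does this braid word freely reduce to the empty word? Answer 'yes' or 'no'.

Answer: yes

Derivation:
Gen 1 (s2): push. Stack: [s2]
Gen 2 (s1^-1): push. Stack: [s2 s1^-1]
Gen 3 (s1^-1): push. Stack: [s2 s1^-1 s1^-1]
Gen 4 (s2): push. Stack: [s2 s1^-1 s1^-1 s2]
Gen 5 (s2): push. Stack: [s2 s1^-1 s1^-1 s2 s2]
Gen 6 (s2^-1): cancels prior s2. Stack: [s2 s1^-1 s1^-1 s2]
Gen 7 (s2): push. Stack: [s2 s1^-1 s1^-1 s2 s2]
Gen 8 (s2^-1): cancels prior s2. Stack: [s2 s1^-1 s1^-1 s2]
Gen 9 (s2^-1): cancels prior s2. Stack: [s2 s1^-1 s1^-1]
Gen 10 (s1): cancels prior s1^-1. Stack: [s2 s1^-1]
Gen 11 (s1): cancels prior s1^-1. Stack: [s2]
Gen 12 (s2^-1): cancels prior s2. Stack: []
Reduced word: (empty)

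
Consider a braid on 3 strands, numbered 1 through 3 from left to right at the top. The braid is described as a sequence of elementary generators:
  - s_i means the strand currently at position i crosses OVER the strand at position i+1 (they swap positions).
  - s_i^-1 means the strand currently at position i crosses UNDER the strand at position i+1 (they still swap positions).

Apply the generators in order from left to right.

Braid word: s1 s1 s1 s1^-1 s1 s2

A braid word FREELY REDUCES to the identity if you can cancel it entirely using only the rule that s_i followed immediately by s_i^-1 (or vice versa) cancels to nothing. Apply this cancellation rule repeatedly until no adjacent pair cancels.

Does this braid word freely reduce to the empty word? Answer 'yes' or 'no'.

Answer: no

Derivation:
Gen 1 (s1): push. Stack: [s1]
Gen 2 (s1): push. Stack: [s1 s1]
Gen 3 (s1): push. Stack: [s1 s1 s1]
Gen 4 (s1^-1): cancels prior s1. Stack: [s1 s1]
Gen 5 (s1): push. Stack: [s1 s1 s1]
Gen 6 (s2): push. Stack: [s1 s1 s1 s2]
Reduced word: s1 s1 s1 s2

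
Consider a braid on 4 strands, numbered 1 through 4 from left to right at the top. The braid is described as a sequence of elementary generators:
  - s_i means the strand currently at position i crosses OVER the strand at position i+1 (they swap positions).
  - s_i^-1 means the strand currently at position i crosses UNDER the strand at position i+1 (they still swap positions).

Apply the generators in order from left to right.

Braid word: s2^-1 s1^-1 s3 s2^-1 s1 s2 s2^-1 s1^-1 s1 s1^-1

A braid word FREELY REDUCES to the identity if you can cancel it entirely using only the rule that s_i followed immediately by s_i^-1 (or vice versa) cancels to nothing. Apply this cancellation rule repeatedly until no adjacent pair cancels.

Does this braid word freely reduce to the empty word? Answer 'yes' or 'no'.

Gen 1 (s2^-1): push. Stack: [s2^-1]
Gen 2 (s1^-1): push. Stack: [s2^-1 s1^-1]
Gen 3 (s3): push. Stack: [s2^-1 s1^-1 s3]
Gen 4 (s2^-1): push. Stack: [s2^-1 s1^-1 s3 s2^-1]
Gen 5 (s1): push. Stack: [s2^-1 s1^-1 s3 s2^-1 s1]
Gen 6 (s2): push. Stack: [s2^-1 s1^-1 s3 s2^-1 s1 s2]
Gen 7 (s2^-1): cancels prior s2. Stack: [s2^-1 s1^-1 s3 s2^-1 s1]
Gen 8 (s1^-1): cancels prior s1. Stack: [s2^-1 s1^-1 s3 s2^-1]
Gen 9 (s1): push. Stack: [s2^-1 s1^-1 s3 s2^-1 s1]
Gen 10 (s1^-1): cancels prior s1. Stack: [s2^-1 s1^-1 s3 s2^-1]
Reduced word: s2^-1 s1^-1 s3 s2^-1

Answer: no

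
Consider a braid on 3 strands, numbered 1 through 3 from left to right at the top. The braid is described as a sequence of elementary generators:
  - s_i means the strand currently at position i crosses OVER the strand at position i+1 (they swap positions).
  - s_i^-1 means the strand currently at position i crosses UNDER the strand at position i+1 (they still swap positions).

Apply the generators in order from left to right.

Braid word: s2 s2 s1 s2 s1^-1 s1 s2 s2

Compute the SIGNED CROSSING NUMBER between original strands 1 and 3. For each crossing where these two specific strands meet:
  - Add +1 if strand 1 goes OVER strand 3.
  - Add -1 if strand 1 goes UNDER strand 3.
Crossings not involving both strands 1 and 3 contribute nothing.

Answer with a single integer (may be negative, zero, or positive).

Gen 1: crossing 2x3. Both 1&3? no. Sum: 0
Gen 2: crossing 3x2. Both 1&3? no. Sum: 0
Gen 3: crossing 1x2. Both 1&3? no. Sum: 0
Gen 4: 1 over 3. Both 1&3? yes. Contrib: +1. Sum: 1
Gen 5: crossing 2x3. Both 1&3? no. Sum: 1
Gen 6: crossing 3x2. Both 1&3? no. Sum: 1
Gen 7: 3 over 1. Both 1&3? yes. Contrib: -1. Sum: 0
Gen 8: 1 over 3. Both 1&3? yes. Contrib: +1. Sum: 1

Answer: 1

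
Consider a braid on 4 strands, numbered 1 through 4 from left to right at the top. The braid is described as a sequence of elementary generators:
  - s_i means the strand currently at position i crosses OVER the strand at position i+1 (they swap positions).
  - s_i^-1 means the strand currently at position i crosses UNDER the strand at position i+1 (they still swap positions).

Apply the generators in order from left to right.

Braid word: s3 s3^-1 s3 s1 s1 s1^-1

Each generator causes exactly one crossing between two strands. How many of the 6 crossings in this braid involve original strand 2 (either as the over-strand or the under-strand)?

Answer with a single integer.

Gen 1: crossing 3x4. Involves strand 2? no. Count so far: 0
Gen 2: crossing 4x3. Involves strand 2? no. Count so far: 0
Gen 3: crossing 3x4. Involves strand 2? no. Count so far: 0
Gen 4: crossing 1x2. Involves strand 2? yes. Count so far: 1
Gen 5: crossing 2x1. Involves strand 2? yes. Count so far: 2
Gen 6: crossing 1x2. Involves strand 2? yes. Count so far: 3

Answer: 3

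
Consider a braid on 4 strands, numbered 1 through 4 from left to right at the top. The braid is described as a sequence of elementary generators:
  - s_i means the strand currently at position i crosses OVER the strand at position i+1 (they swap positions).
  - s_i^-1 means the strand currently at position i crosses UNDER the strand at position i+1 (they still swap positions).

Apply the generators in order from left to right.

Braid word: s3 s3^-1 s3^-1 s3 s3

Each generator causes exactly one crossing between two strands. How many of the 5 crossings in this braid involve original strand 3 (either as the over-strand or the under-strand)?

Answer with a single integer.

Answer: 5

Derivation:
Gen 1: crossing 3x4. Involves strand 3? yes. Count so far: 1
Gen 2: crossing 4x3. Involves strand 3? yes. Count so far: 2
Gen 3: crossing 3x4. Involves strand 3? yes. Count so far: 3
Gen 4: crossing 4x3. Involves strand 3? yes. Count so far: 4
Gen 5: crossing 3x4. Involves strand 3? yes. Count so far: 5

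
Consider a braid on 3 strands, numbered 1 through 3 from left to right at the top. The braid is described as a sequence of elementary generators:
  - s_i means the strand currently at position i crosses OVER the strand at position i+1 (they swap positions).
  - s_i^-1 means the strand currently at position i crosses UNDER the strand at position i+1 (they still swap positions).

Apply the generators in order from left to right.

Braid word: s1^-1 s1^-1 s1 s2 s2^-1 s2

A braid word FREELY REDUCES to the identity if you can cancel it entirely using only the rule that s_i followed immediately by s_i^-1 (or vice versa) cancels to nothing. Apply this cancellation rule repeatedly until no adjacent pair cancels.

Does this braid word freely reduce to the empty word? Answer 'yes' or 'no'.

Answer: no

Derivation:
Gen 1 (s1^-1): push. Stack: [s1^-1]
Gen 2 (s1^-1): push. Stack: [s1^-1 s1^-1]
Gen 3 (s1): cancels prior s1^-1. Stack: [s1^-1]
Gen 4 (s2): push. Stack: [s1^-1 s2]
Gen 5 (s2^-1): cancels prior s2. Stack: [s1^-1]
Gen 6 (s2): push. Stack: [s1^-1 s2]
Reduced word: s1^-1 s2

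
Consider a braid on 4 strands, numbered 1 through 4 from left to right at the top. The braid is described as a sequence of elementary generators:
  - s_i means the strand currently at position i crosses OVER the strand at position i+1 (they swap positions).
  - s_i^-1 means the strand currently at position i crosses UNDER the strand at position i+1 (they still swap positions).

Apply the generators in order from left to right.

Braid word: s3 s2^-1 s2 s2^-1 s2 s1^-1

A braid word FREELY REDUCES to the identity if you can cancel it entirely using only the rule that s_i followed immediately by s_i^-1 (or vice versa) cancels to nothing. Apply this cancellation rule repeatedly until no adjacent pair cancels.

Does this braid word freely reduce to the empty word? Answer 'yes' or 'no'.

Gen 1 (s3): push. Stack: [s3]
Gen 2 (s2^-1): push. Stack: [s3 s2^-1]
Gen 3 (s2): cancels prior s2^-1. Stack: [s3]
Gen 4 (s2^-1): push. Stack: [s3 s2^-1]
Gen 5 (s2): cancels prior s2^-1. Stack: [s3]
Gen 6 (s1^-1): push. Stack: [s3 s1^-1]
Reduced word: s3 s1^-1

Answer: no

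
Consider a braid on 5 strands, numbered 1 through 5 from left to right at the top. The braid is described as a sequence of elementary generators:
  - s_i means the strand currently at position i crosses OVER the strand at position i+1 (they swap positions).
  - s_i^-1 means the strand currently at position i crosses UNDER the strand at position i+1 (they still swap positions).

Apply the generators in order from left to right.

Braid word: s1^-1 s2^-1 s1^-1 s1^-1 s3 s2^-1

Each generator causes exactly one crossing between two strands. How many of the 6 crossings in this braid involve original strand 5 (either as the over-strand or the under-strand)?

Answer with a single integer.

Answer: 0

Derivation:
Gen 1: crossing 1x2. Involves strand 5? no. Count so far: 0
Gen 2: crossing 1x3. Involves strand 5? no. Count so far: 0
Gen 3: crossing 2x3. Involves strand 5? no. Count so far: 0
Gen 4: crossing 3x2. Involves strand 5? no. Count so far: 0
Gen 5: crossing 1x4. Involves strand 5? no. Count so far: 0
Gen 6: crossing 3x4. Involves strand 5? no. Count so far: 0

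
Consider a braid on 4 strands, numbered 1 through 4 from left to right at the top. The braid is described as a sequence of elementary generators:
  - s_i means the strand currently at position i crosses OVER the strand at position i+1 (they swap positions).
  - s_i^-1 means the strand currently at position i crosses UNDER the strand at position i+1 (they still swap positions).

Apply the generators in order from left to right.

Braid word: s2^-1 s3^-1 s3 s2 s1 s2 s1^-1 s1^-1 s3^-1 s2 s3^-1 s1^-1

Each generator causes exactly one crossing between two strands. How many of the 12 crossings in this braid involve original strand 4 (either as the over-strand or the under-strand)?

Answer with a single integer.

Gen 1: crossing 2x3. Involves strand 4? no. Count so far: 0
Gen 2: crossing 2x4. Involves strand 4? yes. Count so far: 1
Gen 3: crossing 4x2. Involves strand 4? yes. Count so far: 2
Gen 4: crossing 3x2. Involves strand 4? no. Count so far: 2
Gen 5: crossing 1x2. Involves strand 4? no. Count so far: 2
Gen 6: crossing 1x3. Involves strand 4? no. Count so far: 2
Gen 7: crossing 2x3. Involves strand 4? no. Count so far: 2
Gen 8: crossing 3x2. Involves strand 4? no. Count so far: 2
Gen 9: crossing 1x4. Involves strand 4? yes. Count so far: 3
Gen 10: crossing 3x4. Involves strand 4? yes. Count so far: 4
Gen 11: crossing 3x1. Involves strand 4? no. Count so far: 4
Gen 12: crossing 2x4. Involves strand 4? yes. Count so far: 5

Answer: 5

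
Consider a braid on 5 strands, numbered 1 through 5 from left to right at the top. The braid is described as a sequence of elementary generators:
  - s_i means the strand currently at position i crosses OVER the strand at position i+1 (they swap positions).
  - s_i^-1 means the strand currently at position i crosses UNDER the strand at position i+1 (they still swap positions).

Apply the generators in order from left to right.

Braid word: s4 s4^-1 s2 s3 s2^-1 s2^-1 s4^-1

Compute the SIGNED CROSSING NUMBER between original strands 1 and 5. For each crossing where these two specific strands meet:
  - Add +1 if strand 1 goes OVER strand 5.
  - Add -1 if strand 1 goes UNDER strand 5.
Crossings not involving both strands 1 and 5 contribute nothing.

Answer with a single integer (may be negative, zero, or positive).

Gen 1: crossing 4x5. Both 1&5? no. Sum: 0
Gen 2: crossing 5x4. Both 1&5? no. Sum: 0
Gen 3: crossing 2x3. Both 1&5? no. Sum: 0
Gen 4: crossing 2x4. Both 1&5? no. Sum: 0
Gen 5: crossing 3x4. Both 1&5? no. Sum: 0
Gen 6: crossing 4x3. Both 1&5? no. Sum: 0
Gen 7: crossing 2x5. Both 1&5? no. Sum: 0

Answer: 0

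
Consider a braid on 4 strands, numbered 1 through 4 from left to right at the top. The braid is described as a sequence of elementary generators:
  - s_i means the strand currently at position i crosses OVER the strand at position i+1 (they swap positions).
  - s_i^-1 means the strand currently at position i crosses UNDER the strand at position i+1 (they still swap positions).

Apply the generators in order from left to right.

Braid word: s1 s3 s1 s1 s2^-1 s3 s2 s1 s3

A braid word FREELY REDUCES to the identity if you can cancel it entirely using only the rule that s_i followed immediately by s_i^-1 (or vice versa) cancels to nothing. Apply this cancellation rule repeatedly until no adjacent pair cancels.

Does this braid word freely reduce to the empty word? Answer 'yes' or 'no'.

Answer: no

Derivation:
Gen 1 (s1): push. Stack: [s1]
Gen 2 (s3): push. Stack: [s1 s3]
Gen 3 (s1): push. Stack: [s1 s3 s1]
Gen 4 (s1): push. Stack: [s1 s3 s1 s1]
Gen 5 (s2^-1): push. Stack: [s1 s3 s1 s1 s2^-1]
Gen 6 (s3): push. Stack: [s1 s3 s1 s1 s2^-1 s3]
Gen 7 (s2): push. Stack: [s1 s3 s1 s1 s2^-1 s3 s2]
Gen 8 (s1): push. Stack: [s1 s3 s1 s1 s2^-1 s3 s2 s1]
Gen 9 (s3): push. Stack: [s1 s3 s1 s1 s2^-1 s3 s2 s1 s3]
Reduced word: s1 s3 s1 s1 s2^-1 s3 s2 s1 s3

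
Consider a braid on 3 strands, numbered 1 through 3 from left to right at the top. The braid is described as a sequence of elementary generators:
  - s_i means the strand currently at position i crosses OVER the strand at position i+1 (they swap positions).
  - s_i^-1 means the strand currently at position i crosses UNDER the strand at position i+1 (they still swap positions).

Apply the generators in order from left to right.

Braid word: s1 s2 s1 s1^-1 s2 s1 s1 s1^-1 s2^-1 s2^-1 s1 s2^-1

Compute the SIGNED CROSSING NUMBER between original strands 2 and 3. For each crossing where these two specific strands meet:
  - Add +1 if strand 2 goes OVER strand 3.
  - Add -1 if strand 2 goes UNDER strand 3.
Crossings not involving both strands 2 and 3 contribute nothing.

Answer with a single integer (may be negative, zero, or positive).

Answer: 2

Derivation:
Gen 1: crossing 1x2. Both 2&3? no. Sum: 0
Gen 2: crossing 1x3. Both 2&3? no. Sum: 0
Gen 3: 2 over 3. Both 2&3? yes. Contrib: +1. Sum: 1
Gen 4: 3 under 2. Both 2&3? yes. Contrib: +1. Sum: 2
Gen 5: crossing 3x1. Both 2&3? no. Sum: 2
Gen 6: crossing 2x1. Both 2&3? no. Sum: 2
Gen 7: crossing 1x2. Both 2&3? no. Sum: 2
Gen 8: crossing 2x1. Both 2&3? no. Sum: 2
Gen 9: 2 under 3. Both 2&3? yes. Contrib: -1. Sum: 1
Gen 10: 3 under 2. Both 2&3? yes. Contrib: +1. Sum: 2
Gen 11: crossing 1x2. Both 2&3? no. Sum: 2
Gen 12: crossing 1x3. Both 2&3? no. Sum: 2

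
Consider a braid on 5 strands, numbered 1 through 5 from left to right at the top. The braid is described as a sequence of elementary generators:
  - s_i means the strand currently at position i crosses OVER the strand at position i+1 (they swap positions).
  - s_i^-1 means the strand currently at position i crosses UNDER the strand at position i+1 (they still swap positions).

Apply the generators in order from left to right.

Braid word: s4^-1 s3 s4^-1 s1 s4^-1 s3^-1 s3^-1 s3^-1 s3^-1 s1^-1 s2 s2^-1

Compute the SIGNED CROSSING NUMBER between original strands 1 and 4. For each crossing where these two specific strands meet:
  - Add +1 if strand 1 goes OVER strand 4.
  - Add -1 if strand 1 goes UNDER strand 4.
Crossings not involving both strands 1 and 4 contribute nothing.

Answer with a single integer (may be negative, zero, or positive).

Answer: 0

Derivation:
Gen 1: crossing 4x5. Both 1&4? no. Sum: 0
Gen 2: crossing 3x5. Both 1&4? no. Sum: 0
Gen 3: crossing 3x4. Both 1&4? no. Sum: 0
Gen 4: crossing 1x2. Both 1&4? no. Sum: 0
Gen 5: crossing 4x3. Both 1&4? no. Sum: 0
Gen 6: crossing 5x3. Both 1&4? no. Sum: 0
Gen 7: crossing 3x5. Both 1&4? no. Sum: 0
Gen 8: crossing 5x3. Both 1&4? no. Sum: 0
Gen 9: crossing 3x5. Both 1&4? no. Sum: 0
Gen 10: crossing 2x1. Both 1&4? no. Sum: 0
Gen 11: crossing 2x5. Both 1&4? no. Sum: 0
Gen 12: crossing 5x2. Both 1&4? no. Sum: 0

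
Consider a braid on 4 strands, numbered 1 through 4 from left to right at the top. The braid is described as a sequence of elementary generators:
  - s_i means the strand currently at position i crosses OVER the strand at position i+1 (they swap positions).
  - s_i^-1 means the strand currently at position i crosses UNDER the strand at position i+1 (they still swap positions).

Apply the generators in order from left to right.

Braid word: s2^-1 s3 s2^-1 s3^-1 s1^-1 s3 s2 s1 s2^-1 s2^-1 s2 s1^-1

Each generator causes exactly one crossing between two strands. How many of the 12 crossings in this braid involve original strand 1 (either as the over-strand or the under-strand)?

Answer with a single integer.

Answer: 6

Derivation:
Gen 1: crossing 2x3. Involves strand 1? no. Count so far: 0
Gen 2: crossing 2x4. Involves strand 1? no. Count so far: 0
Gen 3: crossing 3x4. Involves strand 1? no. Count so far: 0
Gen 4: crossing 3x2. Involves strand 1? no. Count so far: 0
Gen 5: crossing 1x4. Involves strand 1? yes. Count so far: 1
Gen 6: crossing 2x3. Involves strand 1? no. Count so far: 1
Gen 7: crossing 1x3. Involves strand 1? yes. Count so far: 2
Gen 8: crossing 4x3. Involves strand 1? no. Count so far: 2
Gen 9: crossing 4x1. Involves strand 1? yes. Count so far: 3
Gen 10: crossing 1x4. Involves strand 1? yes. Count so far: 4
Gen 11: crossing 4x1. Involves strand 1? yes. Count so far: 5
Gen 12: crossing 3x1. Involves strand 1? yes. Count so far: 6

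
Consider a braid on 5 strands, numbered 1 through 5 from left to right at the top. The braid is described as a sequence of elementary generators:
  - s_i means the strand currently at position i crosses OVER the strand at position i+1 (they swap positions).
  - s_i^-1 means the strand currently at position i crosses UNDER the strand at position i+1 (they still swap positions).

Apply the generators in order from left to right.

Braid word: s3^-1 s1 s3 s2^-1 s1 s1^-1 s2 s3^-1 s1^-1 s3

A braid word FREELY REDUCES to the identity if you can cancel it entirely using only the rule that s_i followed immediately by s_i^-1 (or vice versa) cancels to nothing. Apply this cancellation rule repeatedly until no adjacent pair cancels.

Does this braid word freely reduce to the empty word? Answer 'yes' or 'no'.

Answer: yes

Derivation:
Gen 1 (s3^-1): push. Stack: [s3^-1]
Gen 2 (s1): push. Stack: [s3^-1 s1]
Gen 3 (s3): push. Stack: [s3^-1 s1 s3]
Gen 4 (s2^-1): push. Stack: [s3^-1 s1 s3 s2^-1]
Gen 5 (s1): push. Stack: [s3^-1 s1 s3 s2^-1 s1]
Gen 6 (s1^-1): cancels prior s1. Stack: [s3^-1 s1 s3 s2^-1]
Gen 7 (s2): cancels prior s2^-1. Stack: [s3^-1 s1 s3]
Gen 8 (s3^-1): cancels prior s3. Stack: [s3^-1 s1]
Gen 9 (s1^-1): cancels prior s1. Stack: [s3^-1]
Gen 10 (s3): cancels prior s3^-1. Stack: []
Reduced word: (empty)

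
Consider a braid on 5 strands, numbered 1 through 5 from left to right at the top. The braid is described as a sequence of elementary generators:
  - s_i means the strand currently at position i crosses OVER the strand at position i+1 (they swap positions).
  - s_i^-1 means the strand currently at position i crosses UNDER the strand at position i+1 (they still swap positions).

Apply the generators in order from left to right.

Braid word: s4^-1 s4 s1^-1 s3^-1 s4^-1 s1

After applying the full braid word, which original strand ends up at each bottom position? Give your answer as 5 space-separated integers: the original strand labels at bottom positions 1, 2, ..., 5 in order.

Gen 1 (s4^-1): strand 4 crosses under strand 5. Perm now: [1 2 3 5 4]
Gen 2 (s4): strand 5 crosses over strand 4. Perm now: [1 2 3 4 5]
Gen 3 (s1^-1): strand 1 crosses under strand 2. Perm now: [2 1 3 4 5]
Gen 4 (s3^-1): strand 3 crosses under strand 4. Perm now: [2 1 4 3 5]
Gen 5 (s4^-1): strand 3 crosses under strand 5. Perm now: [2 1 4 5 3]
Gen 6 (s1): strand 2 crosses over strand 1. Perm now: [1 2 4 5 3]

Answer: 1 2 4 5 3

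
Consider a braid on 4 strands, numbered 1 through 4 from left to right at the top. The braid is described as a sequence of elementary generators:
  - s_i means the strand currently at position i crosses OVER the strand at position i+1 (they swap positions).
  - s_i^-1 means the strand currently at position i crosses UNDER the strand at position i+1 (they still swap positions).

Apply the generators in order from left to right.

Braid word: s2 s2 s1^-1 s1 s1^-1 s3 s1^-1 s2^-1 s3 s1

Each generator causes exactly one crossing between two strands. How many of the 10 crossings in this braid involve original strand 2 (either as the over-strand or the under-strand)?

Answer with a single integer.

Gen 1: crossing 2x3. Involves strand 2? yes. Count so far: 1
Gen 2: crossing 3x2. Involves strand 2? yes. Count so far: 2
Gen 3: crossing 1x2. Involves strand 2? yes. Count so far: 3
Gen 4: crossing 2x1. Involves strand 2? yes. Count so far: 4
Gen 5: crossing 1x2. Involves strand 2? yes. Count so far: 5
Gen 6: crossing 3x4. Involves strand 2? no. Count so far: 5
Gen 7: crossing 2x1. Involves strand 2? yes. Count so far: 6
Gen 8: crossing 2x4. Involves strand 2? yes. Count so far: 7
Gen 9: crossing 2x3. Involves strand 2? yes. Count so far: 8
Gen 10: crossing 1x4. Involves strand 2? no. Count so far: 8

Answer: 8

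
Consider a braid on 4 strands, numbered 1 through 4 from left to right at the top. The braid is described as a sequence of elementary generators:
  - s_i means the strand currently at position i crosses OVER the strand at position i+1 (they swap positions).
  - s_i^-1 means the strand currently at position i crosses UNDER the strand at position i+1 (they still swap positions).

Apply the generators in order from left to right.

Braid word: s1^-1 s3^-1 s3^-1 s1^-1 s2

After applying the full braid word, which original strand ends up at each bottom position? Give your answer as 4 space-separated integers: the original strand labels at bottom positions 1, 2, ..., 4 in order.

Gen 1 (s1^-1): strand 1 crosses under strand 2. Perm now: [2 1 3 4]
Gen 2 (s3^-1): strand 3 crosses under strand 4. Perm now: [2 1 4 3]
Gen 3 (s3^-1): strand 4 crosses under strand 3. Perm now: [2 1 3 4]
Gen 4 (s1^-1): strand 2 crosses under strand 1. Perm now: [1 2 3 4]
Gen 5 (s2): strand 2 crosses over strand 3. Perm now: [1 3 2 4]

Answer: 1 3 2 4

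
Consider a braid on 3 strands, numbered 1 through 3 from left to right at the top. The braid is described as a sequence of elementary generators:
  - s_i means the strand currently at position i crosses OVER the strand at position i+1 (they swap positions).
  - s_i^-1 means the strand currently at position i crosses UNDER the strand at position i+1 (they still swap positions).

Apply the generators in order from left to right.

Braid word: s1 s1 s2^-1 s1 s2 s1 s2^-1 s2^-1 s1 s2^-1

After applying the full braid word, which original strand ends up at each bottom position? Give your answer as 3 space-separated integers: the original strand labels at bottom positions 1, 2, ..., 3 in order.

Answer: 3 1 2

Derivation:
Gen 1 (s1): strand 1 crosses over strand 2. Perm now: [2 1 3]
Gen 2 (s1): strand 2 crosses over strand 1. Perm now: [1 2 3]
Gen 3 (s2^-1): strand 2 crosses under strand 3. Perm now: [1 3 2]
Gen 4 (s1): strand 1 crosses over strand 3. Perm now: [3 1 2]
Gen 5 (s2): strand 1 crosses over strand 2. Perm now: [3 2 1]
Gen 6 (s1): strand 3 crosses over strand 2. Perm now: [2 3 1]
Gen 7 (s2^-1): strand 3 crosses under strand 1. Perm now: [2 1 3]
Gen 8 (s2^-1): strand 1 crosses under strand 3. Perm now: [2 3 1]
Gen 9 (s1): strand 2 crosses over strand 3. Perm now: [3 2 1]
Gen 10 (s2^-1): strand 2 crosses under strand 1. Perm now: [3 1 2]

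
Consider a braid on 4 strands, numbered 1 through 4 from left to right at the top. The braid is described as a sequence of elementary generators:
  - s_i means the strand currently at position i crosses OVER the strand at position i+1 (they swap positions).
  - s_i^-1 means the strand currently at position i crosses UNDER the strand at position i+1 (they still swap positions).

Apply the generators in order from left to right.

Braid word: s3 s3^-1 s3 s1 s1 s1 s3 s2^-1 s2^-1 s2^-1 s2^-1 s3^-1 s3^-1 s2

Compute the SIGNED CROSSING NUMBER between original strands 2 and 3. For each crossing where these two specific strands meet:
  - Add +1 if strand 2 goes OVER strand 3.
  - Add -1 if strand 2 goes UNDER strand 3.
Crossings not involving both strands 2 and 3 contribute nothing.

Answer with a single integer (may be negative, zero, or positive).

Answer: 0

Derivation:
Gen 1: crossing 3x4. Both 2&3? no. Sum: 0
Gen 2: crossing 4x3. Both 2&3? no. Sum: 0
Gen 3: crossing 3x4. Both 2&3? no. Sum: 0
Gen 4: crossing 1x2. Both 2&3? no. Sum: 0
Gen 5: crossing 2x1. Both 2&3? no. Sum: 0
Gen 6: crossing 1x2. Both 2&3? no. Sum: 0
Gen 7: crossing 4x3. Both 2&3? no. Sum: 0
Gen 8: crossing 1x3. Both 2&3? no. Sum: 0
Gen 9: crossing 3x1. Both 2&3? no. Sum: 0
Gen 10: crossing 1x3. Both 2&3? no. Sum: 0
Gen 11: crossing 3x1. Both 2&3? no. Sum: 0
Gen 12: crossing 3x4. Both 2&3? no. Sum: 0
Gen 13: crossing 4x3. Both 2&3? no. Sum: 0
Gen 14: crossing 1x3. Both 2&3? no. Sum: 0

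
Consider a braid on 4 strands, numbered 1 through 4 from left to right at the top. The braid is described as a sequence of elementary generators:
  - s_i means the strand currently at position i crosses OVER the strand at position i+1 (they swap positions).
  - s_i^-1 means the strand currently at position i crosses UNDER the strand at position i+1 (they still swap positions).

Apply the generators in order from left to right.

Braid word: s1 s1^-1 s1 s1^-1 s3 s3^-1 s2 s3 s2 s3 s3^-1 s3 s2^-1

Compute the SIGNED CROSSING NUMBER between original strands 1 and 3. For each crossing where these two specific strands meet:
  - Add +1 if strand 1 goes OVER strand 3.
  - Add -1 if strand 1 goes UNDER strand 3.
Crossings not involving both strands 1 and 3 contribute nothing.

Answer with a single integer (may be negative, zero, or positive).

Answer: 0

Derivation:
Gen 1: crossing 1x2. Both 1&3? no. Sum: 0
Gen 2: crossing 2x1. Both 1&3? no. Sum: 0
Gen 3: crossing 1x2. Both 1&3? no. Sum: 0
Gen 4: crossing 2x1. Both 1&3? no. Sum: 0
Gen 5: crossing 3x4. Both 1&3? no. Sum: 0
Gen 6: crossing 4x3. Both 1&3? no. Sum: 0
Gen 7: crossing 2x3. Both 1&3? no. Sum: 0
Gen 8: crossing 2x4. Both 1&3? no. Sum: 0
Gen 9: crossing 3x4. Both 1&3? no. Sum: 0
Gen 10: crossing 3x2. Both 1&3? no. Sum: 0
Gen 11: crossing 2x3. Both 1&3? no. Sum: 0
Gen 12: crossing 3x2. Both 1&3? no. Sum: 0
Gen 13: crossing 4x2. Both 1&3? no. Sum: 0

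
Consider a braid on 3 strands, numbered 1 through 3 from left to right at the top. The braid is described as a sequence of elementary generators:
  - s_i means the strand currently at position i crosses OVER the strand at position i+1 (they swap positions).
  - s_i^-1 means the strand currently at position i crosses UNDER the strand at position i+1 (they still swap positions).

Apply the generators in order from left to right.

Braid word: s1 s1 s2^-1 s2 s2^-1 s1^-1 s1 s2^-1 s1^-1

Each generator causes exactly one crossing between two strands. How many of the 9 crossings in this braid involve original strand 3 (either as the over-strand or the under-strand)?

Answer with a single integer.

Gen 1: crossing 1x2. Involves strand 3? no. Count so far: 0
Gen 2: crossing 2x1. Involves strand 3? no. Count so far: 0
Gen 3: crossing 2x3. Involves strand 3? yes. Count so far: 1
Gen 4: crossing 3x2. Involves strand 3? yes. Count so far: 2
Gen 5: crossing 2x3. Involves strand 3? yes. Count so far: 3
Gen 6: crossing 1x3. Involves strand 3? yes. Count so far: 4
Gen 7: crossing 3x1. Involves strand 3? yes. Count so far: 5
Gen 8: crossing 3x2. Involves strand 3? yes. Count so far: 6
Gen 9: crossing 1x2. Involves strand 3? no. Count so far: 6

Answer: 6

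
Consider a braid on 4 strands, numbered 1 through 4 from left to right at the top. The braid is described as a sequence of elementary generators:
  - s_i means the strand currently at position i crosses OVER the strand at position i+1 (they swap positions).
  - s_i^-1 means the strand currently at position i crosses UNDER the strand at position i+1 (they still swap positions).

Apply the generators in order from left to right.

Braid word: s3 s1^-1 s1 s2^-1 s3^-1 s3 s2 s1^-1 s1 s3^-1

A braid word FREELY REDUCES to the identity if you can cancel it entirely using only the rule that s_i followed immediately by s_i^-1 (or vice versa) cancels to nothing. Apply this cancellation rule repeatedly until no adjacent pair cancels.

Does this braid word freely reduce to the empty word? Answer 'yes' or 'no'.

Gen 1 (s3): push. Stack: [s3]
Gen 2 (s1^-1): push. Stack: [s3 s1^-1]
Gen 3 (s1): cancels prior s1^-1. Stack: [s3]
Gen 4 (s2^-1): push. Stack: [s3 s2^-1]
Gen 5 (s3^-1): push. Stack: [s3 s2^-1 s3^-1]
Gen 6 (s3): cancels prior s3^-1. Stack: [s3 s2^-1]
Gen 7 (s2): cancels prior s2^-1. Stack: [s3]
Gen 8 (s1^-1): push. Stack: [s3 s1^-1]
Gen 9 (s1): cancels prior s1^-1. Stack: [s3]
Gen 10 (s3^-1): cancels prior s3. Stack: []
Reduced word: (empty)

Answer: yes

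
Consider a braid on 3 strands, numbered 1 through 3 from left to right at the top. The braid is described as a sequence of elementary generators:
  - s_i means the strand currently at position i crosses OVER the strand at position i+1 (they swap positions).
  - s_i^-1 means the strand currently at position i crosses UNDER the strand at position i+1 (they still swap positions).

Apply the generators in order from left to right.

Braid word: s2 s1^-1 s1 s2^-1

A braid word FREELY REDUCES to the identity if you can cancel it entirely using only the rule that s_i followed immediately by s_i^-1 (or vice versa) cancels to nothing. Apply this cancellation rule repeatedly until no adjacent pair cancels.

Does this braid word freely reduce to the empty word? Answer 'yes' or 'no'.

Gen 1 (s2): push. Stack: [s2]
Gen 2 (s1^-1): push. Stack: [s2 s1^-1]
Gen 3 (s1): cancels prior s1^-1. Stack: [s2]
Gen 4 (s2^-1): cancels prior s2. Stack: []
Reduced word: (empty)

Answer: yes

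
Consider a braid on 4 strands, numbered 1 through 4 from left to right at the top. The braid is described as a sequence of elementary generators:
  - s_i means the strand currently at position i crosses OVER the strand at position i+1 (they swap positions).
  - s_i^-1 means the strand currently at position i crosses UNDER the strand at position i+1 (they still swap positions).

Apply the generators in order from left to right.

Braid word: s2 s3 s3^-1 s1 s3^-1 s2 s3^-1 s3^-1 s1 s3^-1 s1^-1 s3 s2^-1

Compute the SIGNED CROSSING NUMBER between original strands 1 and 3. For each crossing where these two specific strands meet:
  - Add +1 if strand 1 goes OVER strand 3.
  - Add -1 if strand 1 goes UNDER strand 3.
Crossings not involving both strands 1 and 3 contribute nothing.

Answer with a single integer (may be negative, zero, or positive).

Gen 1: crossing 2x3. Both 1&3? no. Sum: 0
Gen 2: crossing 2x4. Both 1&3? no. Sum: 0
Gen 3: crossing 4x2. Both 1&3? no. Sum: 0
Gen 4: 1 over 3. Both 1&3? yes. Contrib: +1. Sum: 1
Gen 5: crossing 2x4. Both 1&3? no. Sum: 1
Gen 6: crossing 1x4. Both 1&3? no. Sum: 1
Gen 7: crossing 1x2. Both 1&3? no. Sum: 1
Gen 8: crossing 2x1. Both 1&3? no. Sum: 1
Gen 9: crossing 3x4. Both 1&3? no. Sum: 1
Gen 10: crossing 1x2. Both 1&3? no. Sum: 1
Gen 11: crossing 4x3. Both 1&3? no. Sum: 1
Gen 12: crossing 2x1. Both 1&3? no. Sum: 1
Gen 13: crossing 4x1. Both 1&3? no. Sum: 1

Answer: 1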